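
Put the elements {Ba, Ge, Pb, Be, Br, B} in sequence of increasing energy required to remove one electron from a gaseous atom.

Ba, Pb, Ge, B, Be, Br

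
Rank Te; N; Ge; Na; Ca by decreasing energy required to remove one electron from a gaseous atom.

N, Te, Ge, Ca, Na

N is in period 2, group 15; Na is in period 3, group 1; Ca is in period 4, group 2; Ge is in period 4, group 14; Te is in period 5, group 16.
IE₁ increases left→right with effective nuclear charge and decreases top→bottom as the valence shell moves farther out.
Here both period and group differ, so the two effects have to be weighed against each other.
Ca > Na: period and group pull opposite ways; the across-period shift dominates (590 vs 496 kJ/mol).
Ge > Ca: both are in period 4; the period trend gives Ge the larger value.
Te > Ge: period and group pull opposite ways; the across-period shift dominates (869 vs 762 kJ/mol).
N > Te: period and group pull opposite ways; the down-group shift dominates (1402 vs 869 kJ/mol).
For reference (kJ/mol): N 1402, Na 496, Ca 590, Ge 762, Te 869.
So from highest to lowest: N > Te > Ge > Ca > Na.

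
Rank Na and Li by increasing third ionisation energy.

Na < Li

IE_3 is the cost of taking one more electron from the +2 cation: Na²⁺ is already 1 electron into the core; Li²⁺ is already 1 electron into the core.
All of these are removing an electron from a noble-gas core or deeper; the smaller core (lower principal quantum number) is held far more tightly, and within a period the higher nuclear charge binds the same core more tightly.
The numbers (kJ/mol): Na 6910, Li 11815.
Putting it together, IE_3: Na < Li.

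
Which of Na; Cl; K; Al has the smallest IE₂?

Al

The second ionization energy removes an electron from the +1 ion. For each element: Na⁺ is the bare [Ne] core; Cl⁺ still has 6 valence electrons; K⁺ is the bare [Ar] core; Al⁺ still has 2 valence electrons.
Breaking into a closed-shell core is much more expensive than removing a leftover valence electron — K and Na have the largest IE_2 here.
Valence configurations: Cl⁺ [Ne]3s²3p⁴, Al⁺ [Ne]3s².
Approximate IE_2 values (kJ/mol): Na 4562, Cl 2298, K 3052, Al 1817.
Overall IE_2 order: Al < Cl < K < Na.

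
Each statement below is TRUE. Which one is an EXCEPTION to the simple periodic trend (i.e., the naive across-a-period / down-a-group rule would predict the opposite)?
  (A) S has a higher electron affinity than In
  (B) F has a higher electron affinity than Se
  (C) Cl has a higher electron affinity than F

The general trend: electron affinity increases across a period and decreases down a group.
(A) S (period 3, group 16) vs In (period 5, group 13): the stated order agrees with the simple trend.
(B) F (period 2, group 17) vs Se (period 4, group 16): the stated order agrees with the simple trend.
(C) Cl (period 3, group 17) vs F (period 2, group 17): the stated order contradicts the simple trend.
The exception is (C): F's small 2p subshell makes the incoming electron feel strong e⁻–e⁻ repulsion, so Cl actually releases more energy on gaining an electron.

(C)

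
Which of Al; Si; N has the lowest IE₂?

Si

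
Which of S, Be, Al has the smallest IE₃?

Consider each +2 ion: S²⁺ still has 4 valence electrons; Be²⁺ is the bare [He] core; Al²⁺ still has 1 valence electron.
Breaking into a closed-shell core is much more expensive than removing a leftover valence electron — Be has the largest IE_3 here.
Valence configurations: S²⁺ [Ne]3s²3p², Al²⁺ [Ne]3s¹.
Tabulated IE_3 (kJ/mol): S 3357, Be 14849, Al 2745.
Hence IE_3: Al < S < Be.

Al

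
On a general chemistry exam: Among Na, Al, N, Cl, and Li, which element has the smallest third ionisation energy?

Consider each +2 ion: Na²⁺ is already 1 electron into the core; Al²⁺ still has 1 valence electron; N²⁺ still has 3 valence electrons; Cl²⁺ still has 5 valence electrons; Li²⁺ is already 1 electron into the core.
Pulling an electron out of a noble-gas core costs far more than removing a remaining valence electron, so Na and Li sit at the high end of IE_3.
Valence configurations: Al²⁺ [Ne]3s¹, N²⁺ [He]2s²2p¹, Cl²⁺ [Ne]3s²3p³.
Tabulated IE_3 (kJ/mol): Na 6910, Al 2745, N 4578, Cl 3822, Li 11815.
So the third ionization energies run Al < Cl < N < Na < Li.

Al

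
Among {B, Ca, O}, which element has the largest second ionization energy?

The second ionization energy removes an electron from the +1 ion. For each element: B⁺ still has 2 valence electrons; Ca⁺ still has 1 valence electron; O⁺ still has 5 valence electrons.
All are still removing valence electrons, so compare the +1 ions as you would atoms: IE_2 generally rises across a period (higher Z_eff) and falls down a group (larger shell), subject to the usual subshell exceptions.
Valence configurations: B⁺ [He]2s², Ca⁺ [Ar]4s¹, O⁺ [He]2s²2p³.
The numbers (kJ/mol): B 2427, Ca 1145, O 3388.
Overall IE_2 order: Ca < B < O.

O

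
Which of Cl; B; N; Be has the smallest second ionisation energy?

Be

After 1 electron has been removed, what remains? Cl⁺ still has 6 valence electrons; B⁺ still has 2 valence electrons; N⁺ still has 4 valence electrons; Be⁺ still has 1 valence electron.
All are still removing valence electrons, so compare the +1 ions as you would atoms: IE_2 generally rises across a period (higher Z_eff) and falls down a group (larger shell), subject to the usual subshell exceptions.
Valence configurations: Cl⁺ [Ne]3s²3p⁴, B⁺ [He]2s², N⁺ [He]2s²2p², Be⁺ [He]2s¹.
The numbers (kJ/mol): Cl 2298, B 2427, N 2856, Be 1757.
So the second ionization energies run Be < Cl < B < N.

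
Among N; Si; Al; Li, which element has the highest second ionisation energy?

Consider each +1 ion: N⁺ still has 4 valence electrons; Si⁺ still has 3 valence electrons; Al⁺ still has 2 valence electrons; Li⁺ is the bare [He] core.
Core electrons are held far more tightly than valence electrons, so Li tops the IE_2 order.
Valence configurations: N⁺ [He]2s²2p², Si⁺ [Ne]3s²3p¹, Al⁺ [Ne]3s².
Si⁺ loses a lone 3p electron whereas Al⁺ must break into a filled 3s² pair, so IE_2(Al) > IE_2(Si) even though Si has the higher nuclear charge.
Tabulated IE_2 (kJ/mol): N 2856, Si 1577, Al 1817, Li 7298.
Putting it together, IE_2: Si < Al < N < Li.

Li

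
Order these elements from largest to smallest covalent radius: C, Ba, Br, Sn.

Radius decreases left→right (rising Z_eff, same n) and increases top→bottom (higher n).
Neither a single period nor a single group — weigh both effects.
Br > C: the two effects oppose for this pair; the down-group effect wins (114 vs 75 pm).
Sn > Br: both effects reinforce here, so Sn is clearly the larger of the two.
Ba > Sn: relative to Sn, both the across-period and down-group shifts push Ba's atomic radius up.
For reference (pm): C 75, Br 114, Sn 140, Ba 196.
So from largest to smallest: Ba > Sn > Br > C.

Ba, Sn, Br, C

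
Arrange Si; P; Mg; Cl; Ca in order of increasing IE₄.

Si < P < Cl < Ca < Mg

IE_4 is the cost of taking one more electron from the +3 cation: Si³⁺ still has 1 valence electron; P³⁺ still has 2 valence electrons; Mg³⁺ is already 1 electron into the core; Cl³⁺ still has 4 valence electrons; Ca³⁺ is already 1 electron into the core.
Breaking into a closed-shell core is much more expensive than removing a leftover valence electron — Ca and Mg have the largest IE_4 here.
Valence configurations: Si³⁺ [Ne]3s¹, P³⁺ [Ne]3s², Cl³⁺ [Ne]3s²3p².
The numbers (kJ/mol): Si 4356, P 4964, Mg 10543, Cl 5159, Ca 6491.
So the fourth ionization energies run Si < P < Cl < Ca < Mg.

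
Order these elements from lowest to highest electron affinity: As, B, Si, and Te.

B is in period 2, group 13; Si is in period 3, group 14; As is in period 4, group 15; Te is in period 5, group 16.
Electron affinity generally becomes more exothermic across a period toward the halogens and less exothermic down a group.
These sit on a diagonal, where the across-period and down-group effects partly cancel.
As > B: period and group pull opposite ways; the across-period shift dominates (78 vs 27 kJ/mol).
Si > As: period and group pull opposite ways; the down-group shift dominates (134 vs 78 kJ/mol).
Te > Si: the two effects oppose for this pair; the across-period effect wins (190 vs 134 kJ/mol).
Tabulated electron affinity (kJ/mol): B 27, Si 134, As 78, Te 190.
So from lowest to highest: B < As < Si < Te.

B < As < Si < Te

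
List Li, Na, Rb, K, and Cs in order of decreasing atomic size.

Cs > Rb > K > Na > Li

Li is in period 2, group 1; Na is in period 3, group 1; K is in period 4, group 1; Rb is in period 5, group 1; Cs is in period 6, group 1.
Across a period the added protons contract the valence shell; down a group each new principal shell makes the atom larger.
All are in group 1, so atomic radius increases down the group.
So from largest to smallest: Cs > Rb > K > Na > Li.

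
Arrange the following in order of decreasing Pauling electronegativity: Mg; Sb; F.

F is in period 2, group 17; Mg is in period 3, group 2; Sb is in period 5, group 15.
Atoms toward the upper right of the periodic table pull bonding electrons most strongly.
These span different periods and groups, so the two trends combine.
Sb > Mg: period and group pull opposite ways; the across-period shift dominates (2.05 vs 1.31).
F > Sb: both effects reinforce here, so F is clearly the higher of the two.
For reference (Pauling): F 3.98, Mg 1.31, Sb 2.05.
So from highest to lowest: F > Sb > Mg.

F, Sb, Mg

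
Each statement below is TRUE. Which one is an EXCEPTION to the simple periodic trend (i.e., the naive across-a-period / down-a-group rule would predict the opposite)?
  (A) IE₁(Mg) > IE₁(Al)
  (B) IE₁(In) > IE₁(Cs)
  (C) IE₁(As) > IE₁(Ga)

(A)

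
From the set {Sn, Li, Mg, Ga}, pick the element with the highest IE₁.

Li is in period 2, group 1; Mg is in period 3, group 2; Ga is in period 4, group 13; Sn is in period 5, group 14.
IE₁ increases left→right with effective nuclear charge and decreases top→bottom as the valence shell moves farther out.
These sit on a diagonal, where the across-period and down-group effects partly cancel.
Ga > Li: the two effects oppose for this pair; the across-period effect wins (579 vs 520 kJ/mol).
Sn > Ga: the two effects oppose for this pair; the across-period effect wins (709 vs 579 kJ/mol).
Mg > Sn: the two effects oppose for this pair; the down-group effect wins (738 vs 709 kJ/mol).
Tabulated first ionization energy (kJ/mol): Li 520, Mg 738, Ga 579, Sn 709.
The highest IE₁ among these belongs to Mg.

Mg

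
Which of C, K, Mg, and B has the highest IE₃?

Mg

IE_3 is the cost of taking one more electron from the +2 cation: C²⁺ still has 2 valence electrons; K²⁺ is already 1 electron into the core; Mg²⁺ is the bare [Ne] core; B²⁺ still has 1 valence electron.
Usually core removal costs more than valence removal, but here the competition is close: a tightly held n=2 valence electron can cost more to remove than an n=3 core electron, so the actual values have to decide it.
Valence configurations: C²⁺ [He]2s², B²⁺ [He]2s¹.
Tabulated IE_3 (kJ/mol): C 4620, K 4420, Mg 7733, B 3660.
Overall IE_3 order: B < K < C < Mg.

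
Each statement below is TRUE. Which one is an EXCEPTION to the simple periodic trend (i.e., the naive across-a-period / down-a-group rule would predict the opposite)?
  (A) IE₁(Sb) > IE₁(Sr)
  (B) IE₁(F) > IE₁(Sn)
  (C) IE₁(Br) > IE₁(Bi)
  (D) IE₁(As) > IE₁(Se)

(D)

The general trend: IE₁ increases across a period and decreases down a group.
(A) Sb (period 5, group 15) vs Sr (period 5, group 2): the stated order agrees with the simple trend.
(B) F (period 2, group 17) vs Sn (period 5, group 14): the stated order agrees with the simple trend.
(C) Br (period 4, group 17) vs Bi (period 6, group 15): the stated order agrees with the simple trend.
(D) As (period 4, group 15) vs Se (period 4, group 16): the stated order contradicts the simple trend.
The exception is (D): Se (4p⁴) ionizes more easily than half-filled As (4p³).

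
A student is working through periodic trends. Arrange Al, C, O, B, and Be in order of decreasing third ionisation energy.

Be > O > C > B > Al

Consider each +2 ion: Al²⁺ still has 1 valence electron; C²⁺ still has 2 valence electrons; O²⁺ still has 4 valence electrons; B²⁺ still has 1 valence electron; Be²⁺ is the bare [He] core.
Pulling an electron out of a noble-gas core costs far more than removing a remaining valence electron, so Be sits at the high end of IE_3.
Valence configurations: Al²⁺ [Ne]3s¹, C²⁺ [He]2s², O²⁺ [He]2s²2p², B²⁺ [He]2s¹.
The numbers (kJ/mol): Al 2745, C 4620, O 5300, B 3660, Be 14849.
Putting it together, IE_3: Al < B < C < O < Be.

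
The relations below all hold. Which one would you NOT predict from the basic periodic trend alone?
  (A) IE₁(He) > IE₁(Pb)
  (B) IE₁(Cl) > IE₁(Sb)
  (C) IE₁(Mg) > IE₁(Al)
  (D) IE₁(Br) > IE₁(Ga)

The general trend: IE₁ increases across a period and decreases down a group.
(A) He (period 1, group 18) vs Pb (period 6, group 14): the stated order agrees with the simple trend.
(B) Cl (period 3, group 17) vs Sb (period 5, group 15): the stated order agrees with the simple trend.
(C) Mg (period 3, group 2) vs Al (period 3, group 13): the stated order contradicts the simple trend.
(D) Br (period 4, group 17) vs Ga (period 4, group 13): the stated order agrees with the simple trend.
The exception is (C): Al's single 3p electron is easier to remove than one from Mg's filled 3s².

(C)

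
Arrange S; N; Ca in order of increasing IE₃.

After 2 electrons have been removed, what remains? S²⁺ still has 4 valence electrons; N²⁺ still has 3 valence electrons; Ca²⁺ is the bare [Ar] core.
Breaking into a closed-shell core is much more expensive than removing a leftover valence electron — Ca has the largest IE_3 here.
Valence configurations: S²⁺ [Ne]3s²3p², N²⁺ [He]2s²2p¹.
Approximate IE_3 values (kJ/mol): S 3357, N 4578, Ca 4912.
Putting it together, IE_3: S < N < Ca.

S < N < Ca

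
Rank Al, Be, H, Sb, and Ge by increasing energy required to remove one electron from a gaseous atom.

H is in period 1, group 1; Be is in period 2, group 2; Al is in period 3, group 13; Ge is in period 4, group 14; Sb is in period 5, group 15.
First ionization energy rises across a period (greater Z_eff holds electrons more tightly) and falls down a group (valence electrons are farther from the nucleus).
These sit on a diagonal, where the across-period and down-group effects partly cancel.
Ge > Al: period and group pull opposite ways; the across-period shift dominates (762 vs 578 kJ/mol).
Sb > Ge: the two effects oppose for this pair; the across-period effect wins (831 vs 762 kJ/mol).
Be > Sb: the two effects oppose for this pair; the down-group effect wins (900 vs 831 kJ/mol).
H > Be: the two effects oppose for this pair; the down-group effect wins (1312 vs 900 kJ/mol).
For reference (kJ/mol): H 1312, Be 900, Al 578, Ge 762, Sb 831.
So from lowest to highest: Al < Ge < Sb < Be < H.

Al < Ge < Sb < Be < H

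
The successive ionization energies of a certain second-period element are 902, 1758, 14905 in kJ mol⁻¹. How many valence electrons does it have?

Look for the largest jump between consecutive ionization energies: IE3/IE2 ≈ 8.5, far larger than any earlier ratio.
That jump marks the point where a core electron is being removed. So the atom has 2 valence electrons.

2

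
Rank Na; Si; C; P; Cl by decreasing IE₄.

Na > C > Cl > P > Si

After 3 electrons have been removed, what remains? Na³⁺ is already 2 electrons into the core; Si³⁺ still has 1 valence electron; C³⁺ still has 1 valence electron; P³⁺ still has 2 valence electrons; Cl³⁺ still has 4 valence electrons.
Core electrons are held far more tightly than valence electrons, so Na tops the IE_4 order.
Valence configurations: Si³⁺ [Ne]3s¹, C³⁺ [He]2s¹, P³⁺ [Ne]3s², Cl³⁺ [Ne]3s²3p².
Tabulated IE_4 (kJ/mol): Na 9543, Si 4356, C 6223, P 4964, Cl 5159.
Hence IE_4: Si < P < Cl < C < Na.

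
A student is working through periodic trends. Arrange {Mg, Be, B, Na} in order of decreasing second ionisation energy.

After 1 electron has been removed, what remains? Mg⁺ still has 1 valence electron; Be⁺ still has 1 valence electron; B⁺ still has 2 valence electrons; Na⁺ is the bare [Ne] core.
Breaking into a closed-shell core is much more expensive than removing a leftover valence electron — Na has the largest IE_2 here.
Valence configurations: Mg⁺ [Ne]3s¹, Be⁺ [He]2s¹, B⁺ [He]2s².
The numbers (kJ/mol): Mg 1451, Be 1757, B 2427, Na 4562.
Hence IE_2: Mg < Be < B < Na.

Na, B, Be, Mg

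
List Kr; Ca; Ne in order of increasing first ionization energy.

Ca < Kr < Ne

Ne is in period 2, group 18; Ca is in period 4, group 2; Kr is in period 4, group 18.
IE₁ increases left→right with effective nuclear charge and decreases top→bottom as the valence shell moves farther out.
Here both period and group differ, so the two effects have to be weighed against each other.
Kr > Ca: both are in period 4; the period trend gives Kr the larger value.
Ne > Kr: they share group 18; the group trend gives Ne the larger value.
Approximate values (kJ/mol): Ne 2081, Ca 590, Kr 1351.
So from lowest to highest: Ca < Kr < Ne.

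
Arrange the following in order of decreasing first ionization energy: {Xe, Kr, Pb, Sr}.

Kr is in period 4, group 18; Sr is in period 5, group 2; Xe is in period 5, group 18; Pb is in period 6, group 14.
IE₁ increases left→right with effective nuclear charge and decreases top→bottom as the valence shell moves farther out.
These span different periods and groups, so the two trends combine.
Pb > Sr: period and group pull opposite ways; the across-period shift dominates (716 vs 550 kJ/mol).
Xe > Pb: both effects reinforce here, so Xe is clearly the higher of the two.
Kr > Xe: they share group 18; the group trend gives Kr the larger value.
Tabulated first ionization energy (kJ/mol): Kr 1351, Sr 550, Xe 1170, Pb 716.
So from highest to lowest: Kr > Xe > Pb > Sr.

Kr, Xe, Pb, Sr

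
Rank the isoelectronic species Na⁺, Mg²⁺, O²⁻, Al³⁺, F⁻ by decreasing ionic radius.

All of these have 10 electrons, so size is governed by nuclear charge alone: the more protons, the stronger the pull on the same electron cloud, and the smaller the ion.
Nuclear charges: Al³⁺ (Z=13), Mg²⁺ (Z=12), Na⁺ (Z=11), F⁻ (Z=9), O²⁻ (Z=8).
Largest to smallest: O²⁻ > F⁻ > Na⁺ > Mg²⁺ > Al³⁺.

O²⁻ > F⁻ > Na⁺ > Mg²⁺ > Al³⁺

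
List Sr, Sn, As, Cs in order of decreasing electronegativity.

As, Sn, Sr, Cs

As is in period 4, group 15; Sr is in period 5, group 2; Sn is in period 5, group 14; Cs is in period 6, group 1.
EN rises left→right (higher Z_eff, smaller atoms) and falls top→bottom (larger, more shielded atoms).
These span different periods and groups, so the two trends combine.
Sr > Cs: both effects reinforce here, so Sr is clearly the higher of the two.
Sn > Sr: Sn lies to the right of Sr in period 5, so the across-period effect alone puts Sn higher.
As > Sn: relative to Sn, both the across-period and down-group shifts push As's electronegativity up.
For reference (Pauling): As 2.18, Sr 0.95, Sn 1.96, Cs 0.79.
So from highest to lowest: As > Sn > Sr > Cs.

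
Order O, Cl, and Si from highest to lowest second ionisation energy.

The second ionization energy removes an electron from the +1 ion. For each element: O⁺ still has 5 valence electrons; Cl⁺ still has 6 valence electrons; Si⁺ still has 3 valence electrons.
All are still removing valence electrons, so compare the +1 ions as you would atoms: IE_2 generally rises across a period (higher Z_eff) and falls down a group (larger shell), subject to the usual subshell exceptions.
Valence configurations: O⁺ [He]2s²2p³, Cl⁺ [Ne]3s²3p⁴, Si⁺ [Ne]3s²3p¹.
The numbers (kJ/mol): O 3388, Cl 2298, Si 1577.
Overall IE_2 order: Si < Cl < O.

O > Cl > Si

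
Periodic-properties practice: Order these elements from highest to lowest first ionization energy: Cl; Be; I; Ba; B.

Cl, I, Be, B, Ba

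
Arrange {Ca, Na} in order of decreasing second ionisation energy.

Na, Ca

IE_2 is the cost of taking one more electron from the +1 cation: Ca⁺ still has 1 valence electron; Na⁺ is the bare [Ne] core.
Breaking into a closed-shell core is much more expensive than removing a leftover valence electron — Na has the largest IE_2 here.
Tabulated IE_2 (kJ/mol): Ca 1145, Na 4562.
Hence IE_2: Ca < Na.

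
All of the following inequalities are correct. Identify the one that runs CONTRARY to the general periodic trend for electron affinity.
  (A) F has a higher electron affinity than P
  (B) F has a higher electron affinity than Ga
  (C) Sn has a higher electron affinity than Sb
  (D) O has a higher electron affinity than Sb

(C)

The general trend: electron affinity increases across a period and decreases down a group.
(A) F (period 2, group 17) vs P (period 3, group 15): the stated order agrees with the simple trend.
(B) F (period 2, group 17) vs Ga (period 4, group 13): the stated order agrees with the simple trend.
(C) Sn (period 5, group 14) vs Sb (period 5, group 15): the stated order contradicts the simple trend.
(D) O (period 2, group 16) vs Sb (period 5, group 15): the stated order agrees with the simple trend.
The exception is (C): adding an electron to Sb's half-filled 5p³ is unfavourable, so Sn has the more exothermic EA.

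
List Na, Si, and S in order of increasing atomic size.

S, Si, Na

Na is in period 3, group 1; Si is in period 3, group 14; S is in period 3, group 16.
Moving right in a period, electrons are added to the same shell under a stronger nuclear pull, so atoms get smaller; moving down, a new shell is opened and atoms get larger.
All lie in period 3, so atomic radius increases right to left.
So from smallest to largest: S < Si < Na.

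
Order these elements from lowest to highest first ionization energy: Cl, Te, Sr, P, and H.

Sr < Te < P < Cl < H

Across a period the outer electron is held more tightly (higher IE₁); down a group it sits in a higher shell, more shielded, and comes off more easily.
Here both period and group differ, so the two effects have to be weighed against each other.
Te > Sr: Te lies to the right of Sr in period 5, so the across-period effect alone puts Te higher.
P > Te: the two effects oppose for this pair; the down-group effect wins (1012 vs 869 kJ/mol).
Cl > P: both are in period 3; the period trend gives Cl the larger value.
H > Cl: the two effects oppose for this pair; the down-group effect wins (1312 vs 1251 kJ/mol).
Approximate values (kJ/mol): H 1312, P 1012, Cl 1251, Sr 550, Te 869.
So from lowest to highest: Sr < Te < P < Cl < H.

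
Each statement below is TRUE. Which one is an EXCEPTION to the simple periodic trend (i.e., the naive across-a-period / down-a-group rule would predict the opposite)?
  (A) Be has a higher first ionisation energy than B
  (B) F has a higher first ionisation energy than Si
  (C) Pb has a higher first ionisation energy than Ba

(A)

The general trend: first ionisation energy increases across a period and decreases down a group.
(A) Be (period 2, group 2) vs B (period 2, group 13): the stated order contradicts the simple trend.
(B) F (period 2, group 17) vs Si (period 3, group 14): the stated order agrees with the simple trend.
(C) Pb (period 6, group 14) vs Ba (period 6, group 2): the stated order agrees with the simple trend.
The exception is (A): removing B's lone 2p electron is easier than breaking Be's filled 2s².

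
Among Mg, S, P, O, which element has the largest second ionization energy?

Consider each +1 ion: Mg⁺ still has 1 valence electron; S⁺ still has 5 valence electrons; P⁺ still has 4 valence electrons; O⁺ still has 5 valence electrons.
All are still removing valence electrons, so compare the +1 ions as you would atoms: IE_2 generally rises across a period (higher Z_eff) and falls down a group (larger shell), subject to the usual subshell exceptions.
Valence configurations: Mg⁺ [Ne]3s¹, S⁺ [Ne]3s²3p³, P⁺ [Ne]3s²3p², O⁺ [He]2s²2p³.
The numbers (kJ/mol): Mg 1451, S 2252, P 1907, O 3388.
Putting it together, IE_2: Mg < P < S < O.

O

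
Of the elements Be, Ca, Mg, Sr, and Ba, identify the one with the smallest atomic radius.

Be

Be is in period 2, group 2; Mg is in period 3, group 2; Ca is in period 4, group 2; Sr is in period 5, group 2; Ba is in period 6, group 2.
Moving right in a period, electrons are added to the same shell under a stronger nuclear pull, so atoms get smaller; moving down, a new shell is opened and atoms get larger.
All are in group 2, so atomic radius increases down the group.
The smallest atomic radius among these belongs to Be.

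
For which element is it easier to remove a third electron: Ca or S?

S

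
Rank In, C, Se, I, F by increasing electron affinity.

In < C < Se < I < F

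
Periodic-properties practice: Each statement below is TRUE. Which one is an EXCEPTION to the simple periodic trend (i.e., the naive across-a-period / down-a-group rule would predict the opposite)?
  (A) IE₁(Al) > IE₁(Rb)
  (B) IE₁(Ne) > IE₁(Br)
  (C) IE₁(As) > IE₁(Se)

The general trend: first ionization energy increases across a period and decreases down a group.
(A) Al (period 3, group 13) vs Rb (period 5, group 1): the stated order agrees with the simple trend.
(B) Ne (period 2, group 18) vs Br (period 4, group 17): the stated order agrees with the simple trend.
(C) As (period 4, group 15) vs Se (period 4, group 16): the stated order contradicts the simple trend.
The exception is (C): Se (4p⁴) ionizes more easily than half-filled As (4p³).

(C)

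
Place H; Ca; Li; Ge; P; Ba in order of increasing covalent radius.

H < P < Ge < Li < Ca < Ba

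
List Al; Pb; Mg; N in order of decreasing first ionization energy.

N > Mg > Pb > Al

N is in period 2, group 15; Mg is in period 3, group 2; Al is in period 3, group 13; Pb is in period 6, group 14.
First ionization energy rises across a period (greater Z_eff holds electrons more tightly) and falls down a group (valence electrons are farther from the nucleus).
Here both period and group differ, so the two effects have to be weighed against each other.
Pb > Al: period and group pull opposite ways; the across-period shift dominates (716 vs 578 kJ/mol).
Mg > Pb: period and group pull opposite ways; the down-group shift dominates (738 vs 716 kJ/mol).
N > Mg: both effects reinforce here, so N is clearly the higher of the two.
Note the exception: Mg has a higher first ionization energy than Al, contrary to the simple trend — Al's single 3p electron is easier to remove than one from Mg's filled 3s².
For reference (kJ/mol): N 1402, Mg 738, Al 578, Pb 716.
So from highest to lowest: N > Mg > Pb > Al.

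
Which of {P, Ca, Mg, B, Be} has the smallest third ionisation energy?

IE_3 is the cost of taking one more electron from the +2 cation: P²⁺ still has 3 valence electrons; Ca²⁺ is the bare [Ar] core; Mg²⁺ is the bare [Ne] core; B²⁺ still has 1 valence electron; Be²⁺ is the bare [He] core.
Core electrons are held far more tightly than valence electrons, so Ca, Mg and Be top the IE_3 order.
Valence configurations: P²⁺ [Ne]3s²3p¹, B²⁺ [He]2s¹.
The numbers (kJ/mol): P 2914, Ca 4912, Mg 7733, B 3660, Be 14849.
Putting it together, IE_3: P < B < Ca < Mg < Be.

P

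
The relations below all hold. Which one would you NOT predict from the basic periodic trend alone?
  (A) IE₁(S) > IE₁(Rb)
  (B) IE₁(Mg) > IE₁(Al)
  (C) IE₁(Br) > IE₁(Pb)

The general trend: first ionization energy increases across a period and decreases down a group.
(A) S (period 3, group 16) vs Rb (period 5, group 1): the stated order agrees with the simple trend.
(B) Mg (period 3, group 2) vs Al (period 3, group 13): the stated order contradicts the simple trend.
(C) Br (period 4, group 17) vs Pb (period 6, group 14): the stated order agrees with the simple trend.
The exception is (B): Al's single 3p electron is easier to remove than one from Mg's filled 3s².

(B)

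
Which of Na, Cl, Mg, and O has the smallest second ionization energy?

Mg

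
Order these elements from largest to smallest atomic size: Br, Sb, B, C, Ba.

B is in period 2, group 13; C is in period 2, group 14; Br is in period 4, group 17; Sb is in period 5, group 15; Ba is in period 6, group 2.
Across a period the added protons contract the valence shell; down a group each new principal shell makes the atom larger.
Neither a single period nor a single group — weigh both effects.
B > C: B lies to the left of C in period 2, so the across-period effect alone puts B larger.
Br > B: the two effects oppose for this pair; the down-group effect wins (114 vs 85 pm).
Sb > Br: both effects reinforce here, so Sb is clearly the larger of the two.
Ba > Sb: relative to Sb, both the across-period and down-group shifts push Ba's atomic radius up.
Approximate values (pm): B 85, C 75, Br 114, Sb 140, Ba 196.
So from largest to smallest: Ba > Sb > Br > B > C.

Ba > Sb > Br > B > C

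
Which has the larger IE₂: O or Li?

The second ionization energy removes an electron from the +1 ion. For each element: O⁺ still has 5 valence electrons; Li⁺ is the bare [He] core.
Pulling an electron out of a noble-gas core costs far more than removing a remaining valence electron, so Li sits at the high end of IE_2.
Approximate IE_2 values (kJ/mol): O 3388, Li 7298.
So the second ionization energies run O < Li.

Li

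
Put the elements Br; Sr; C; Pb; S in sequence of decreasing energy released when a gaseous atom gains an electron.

Adding an electron releases more energy for atoms nearer the top right (short of the noble gases).
These span different periods and groups, so the two trends combine.
Pb > Sr: the two effects oppose for this pair; the across-period effect wins (35 vs 5 kJ/mol).
C > Pb: C sits above Pb in group 14, so the down-group effect alone puts C higher.
S > C: the two effects oppose for this pair; the across-period effect wins (200 vs 122 kJ/mol).
Br > S: period and group pull opposite ways; the across-period shift dominates (325 vs 200 kJ/mol).
For reference (kJ/mol): C 122, S 200, Br 325, Sr 5, Pb 35.
So from highest to lowest: Br > S > C > Pb > Sr.

Br, S, C, Pb, Sr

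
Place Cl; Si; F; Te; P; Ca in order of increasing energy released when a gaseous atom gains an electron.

F is in period 2, group 17; Si is in period 3, group 14; P is in period 3, group 15; Cl is in period 3, group 17; Ca is in period 4, group 2; Te is in period 5, group 16.
Atoms with high Z_eff and room in the valence shell (especially the halogens) have the most exothermic electron affinities.
These span different periods and groups, so the two trends combine.
P > Ca: relative to Ca, both the across-period and down-group shifts push P's electron affinity up.
Si > P: this pair runs against the simple trend — see the exception note.
Te > Si: the two effects oppose for this pair; the across-period effect wins (190 vs 134 kJ/mol).
F > Te: both effects reinforce here, so F is clearly the higher of the two.
Cl > F: this pair runs against the simple trend — see the exception note.
Note the exception: Si has a higher electron affinity than P, contrary to the simple trend — adding an electron to P's half-filled 3p³ is unfavourable, so Si (3p²) has the more exothermic EA.
Note the exception: Cl has a higher electron affinity than F, contrary to the simple trend — F's small 2p subshell makes the incoming electron feel strong e⁻–e⁻ repulsion, so Cl actually releases more energy on gaining an electron.
Tabulated electron affinity (kJ/mol): F 328, Si 134, P 72, Cl 349, Ca 2, Te 190.
So from lowest to highest: Ca < P < Si < Te < F < Cl.

Ca < P < Si < Te < F < Cl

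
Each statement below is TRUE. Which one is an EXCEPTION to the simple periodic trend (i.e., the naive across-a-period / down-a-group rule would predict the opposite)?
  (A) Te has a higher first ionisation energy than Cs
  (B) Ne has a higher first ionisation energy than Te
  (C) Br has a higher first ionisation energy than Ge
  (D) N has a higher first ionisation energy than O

The general trend: first ionisation energy increases across a period and decreases down a group.
(A) Te (period 5, group 16) vs Cs (period 6, group 1): the stated order agrees with the simple trend.
(B) Ne (period 2, group 18) vs Te (period 5, group 16): the stated order agrees with the simple trend.
(C) Br (period 4, group 17) vs Ge (period 4, group 14): the stated order agrees with the simple trend.
(D) N (period 2, group 15) vs O (period 2, group 16): the stated order contradicts the simple trend.
The exception is (D): pairing an electron in O's 2p⁴ costs repulsion energy, so O ionizes more easily than half-filled N (2p³).

(D)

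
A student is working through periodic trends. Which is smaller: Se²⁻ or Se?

Se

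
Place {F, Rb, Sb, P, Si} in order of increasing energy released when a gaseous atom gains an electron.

Rb < P < Sb < Si < F

F is in period 2, group 17; Si is in period 3, group 14; P is in period 3, group 15; Rb is in period 5, group 1; Sb is in period 5, group 15.
Adding an electron releases more energy for atoms nearer the top right (short of the noble gases).
Neither a single period nor a single group — weigh both effects.
P > Rb: both effects reinforce here, so P is clearly the higher of the two.
Sb > P: this pair runs against the simple trend — see the exception note.
Si > Sb: the two effects oppose for this pair; the down-group effect wins (134 vs 103 kJ/mol).
F > Si: both effects reinforce here, so F is clearly the higher of the two.
Note the exception: Sb has a higher electron affinity than P, contrary to the simple trend — both are half-filled np³, but the pairing/repulsion penalty for the added electron shrinks as the p orbitals become larger and more diffuse down the group, and for Sb that outweighs the weaker nuclear attraction.
Note the exception: Si has a higher electron affinity than P, contrary to the simple trend — adding an electron to P's half-filled 3p³ is unfavourable, so Si (3p²) has the more exothermic EA.
For reference (kJ/mol): F 328, Si 134, P 72, Rb 47, Sb 103.
So from lowest to highest: Rb < P < Sb < Si < F.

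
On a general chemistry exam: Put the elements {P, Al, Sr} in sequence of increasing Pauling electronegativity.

Sr, Al, P

Al is in period 3, group 13; P is in period 3, group 15; Sr is in period 5, group 2.
Smaller atoms with higher effective nuclear charge are more electronegative.
Neither a single period nor a single group — weigh both effects.
Al > Sr: both effects reinforce here, so Al is clearly the higher of the two.
P > Al: both are in period 3; the period trend gives P the larger value.
For reference (Pauling): Al 1.61, P 2.19, Sr 0.95.
So from lowest to highest: Sr < Al < P.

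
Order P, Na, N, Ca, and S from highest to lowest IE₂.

After 1 electron has been removed, what remains? P⁺ still has 4 valence electrons; Na⁺ is the bare [Ne] core; N⁺ still has 4 valence electrons; Ca⁺ still has 1 valence electron; S⁺ still has 5 valence electrons.
Breaking into a closed-shell core is much more expensive than removing a leftover valence electron — Na has the largest IE_2 here.
Valence configurations: P⁺ [Ne]3s²3p², N⁺ [He]2s²2p², Ca⁺ [Ar]4s¹, S⁺ [Ne]3s²3p³.
The numbers (kJ/mol): P 1907, Na 4562, N 2856, Ca 1145, S 2252.
Putting it together, IE_2: Ca < P < S < N < Na.

Na, N, S, P, Ca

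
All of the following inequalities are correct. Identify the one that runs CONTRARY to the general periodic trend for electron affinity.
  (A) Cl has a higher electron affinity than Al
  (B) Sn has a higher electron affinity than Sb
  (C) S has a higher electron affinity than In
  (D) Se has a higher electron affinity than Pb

(B)

The general trend: electron affinity increases across a period and decreases down a group.
(A) Cl (period 3, group 17) vs Al (period 3, group 13): the stated order agrees with the simple trend.
(B) Sn (period 5, group 14) vs Sb (period 5, group 15): the stated order contradicts the simple trend.
(C) S (period 3, group 16) vs In (period 5, group 13): the stated order agrees with the simple trend.
(D) Se (period 4, group 16) vs Pb (period 6, group 14): the stated order agrees with the simple trend.
The exception is (B): adding an electron to Sb's half-filled 5p³ is unfavourable, so Sn has the more exothermic EA.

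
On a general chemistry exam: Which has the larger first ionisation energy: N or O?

N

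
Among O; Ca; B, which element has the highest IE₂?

Consider each +1 ion: O⁺ still has 5 valence electrons; Ca⁺ still has 1 valence electron; B⁺ still has 2 valence electrons.
All are still removing valence electrons, so compare the +1 ions as you would atoms: IE_2 generally rises across a period (higher Z_eff) and falls down a group (larger shell), subject to the usual subshell exceptions.
Valence configurations: O⁺ [He]2s²2p³, Ca⁺ [Ar]4s¹, B⁺ [He]2s².
The numbers (kJ/mol): O 3388, Ca 1145, B 2427.
Putting it together, IE_2: Ca < B < O.

O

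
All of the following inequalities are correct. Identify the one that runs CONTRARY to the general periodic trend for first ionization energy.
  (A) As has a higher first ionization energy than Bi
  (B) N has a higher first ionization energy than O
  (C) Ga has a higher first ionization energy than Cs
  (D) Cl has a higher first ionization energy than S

The general trend: first ionization energy increases across a period and decreases down a group.
(A) As (period 4, group 15) vs Bi (period 6, group 15): the stated order agrees with the simple trend.
(B) N (period 2, group 15) vs O (period 2, group 16): the stated order contradicts the simple trend.
(C) Ga (period 4, group 13) vs Cs (period 6, group 1): the stated order agrees with the simple trend.
(D) Cl (period 3, group 17) vs S (period 3, group 16): the stated order agrees with the simple trend.
The exception is (B): pairing an electron in O's 2p⁴ costs repulsion energy, so O ionizes more easily than half-filled N (2p³).

(B)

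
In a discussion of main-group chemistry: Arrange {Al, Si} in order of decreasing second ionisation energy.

IE_2 is the cost of taking one more electron from the +1 cation: Al⁺ still has 2 valence electrons; Si⁺ still has 3 valence electrons.
All are still removing valence electrons, so compare the +1 ions as you would atoms: IE_2 generally rises across a period (higher Z_eff) and falls down a group (larger shell), subject to the usual subshell exceptions.
Valence configurations: Al⁺ [Ne]3s², Si⁺ [Ne]3s²3p¹.
Si⁺ loses a lone 3p electron whereas Al⁺ must break into a filled 3s² pair, so IE_2(Al) > IE_2(Si) even though Si has the higher nuclear charge.
Tabulated IE_2 (kJ/mol): Al 1817, Si 1577.
Hence IE_2: Si < Al.

Al, Si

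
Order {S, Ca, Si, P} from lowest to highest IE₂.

Ca, Si, P, S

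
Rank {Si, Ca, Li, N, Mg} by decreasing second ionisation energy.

Li > N > Si > Mg > Ca

IE_2 is the cost of taking one more electron from the +1 cation: Si⁺ still has 3 valence electrons; Ca⁺ still has 1 valence electron; Li⁺ is the bare [He] core; N⁺ still has 4 valence electrons; Mg⁺ still has 1 valence electron.
Core electrons are held far more tightly than valence electrons, so Li tops the IE_2 order.
Valence configurations: Si⁺ [Ne]3s²3p¹, Ca⁺ [Ar]4s¹, N⁺ [He]2s²2p², Mg⁺ [Ne]3s¹.
Tabulated IE_2 (kJ/mol): Si 1577, Ca 1145, Li 7298, N 2856, Mg 1451.
Hence IE_2: Ca < Mg < Si < N < Li.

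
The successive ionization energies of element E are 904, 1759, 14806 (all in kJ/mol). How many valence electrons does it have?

2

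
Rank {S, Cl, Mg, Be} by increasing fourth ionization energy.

S < Cl < Mg < Be

IE_4 is the cost of taking one more electron from the +3 cation: S³⁺ still has 3 valence electrons; Cl³⁺ still has 4 valence electrons; Mg³⁺ is already 1 electron into the core; Be³⁺ is already 1 electron into the core.
Core electrons are held far more tightly than valence electrons, so Mg and Be top the IE_4 order.
Valence configurations: S³⁺ [Ne]3s²3p¹, Cl³⁺ [Ne]3s²3p².
Approximate IE_4 values (kJ/mol): S 4556, Cl 5159, Mg 10543, Be 21007.
Overall IE_4 order: S < Cl < Mg < Be.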